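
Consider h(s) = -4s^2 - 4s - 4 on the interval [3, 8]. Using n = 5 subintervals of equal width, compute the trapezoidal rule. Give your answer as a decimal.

Δs = (8 − 3)/5 = 1.
h(3) = -52, h(4) = -84, h(5) = -124, h(6) = -172, h(7) = -228, h(8) = -292.
T_5 = (Δs/2)·[h(s_0) + 2h(s_1) + ... + 2h(s_{4}) + h(s_5)].
Sum = -780.

-780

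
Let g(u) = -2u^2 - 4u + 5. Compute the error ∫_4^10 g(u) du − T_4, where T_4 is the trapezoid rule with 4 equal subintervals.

4.5

Exact integral: ∫_4^10 g(u) du = -762.
T_4 = -766.5.
Error = -762 − (-766.5) = 4.5.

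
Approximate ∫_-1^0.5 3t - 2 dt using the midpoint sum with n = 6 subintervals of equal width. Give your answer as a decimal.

-4.125

Δt = (0.5 − (-1))/6 = 0.25.
Midpoints: -0.875, -0.625, -0.375, -0.125, 0.125, 0.375.
f(-0.875) = -4.625, f(-0.625) = -3.875, f(-0.375) = -3.125, f(-0.125) = -2.375, f(0.125) = -1.625, f(0.375) = -0.875.
Sum = Δt · [f(-0.875) + f(-0.625) + f(-0.375) + ...].
Sum = -4.125.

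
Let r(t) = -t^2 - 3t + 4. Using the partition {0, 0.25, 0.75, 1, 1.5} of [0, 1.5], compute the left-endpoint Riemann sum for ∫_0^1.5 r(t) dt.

2.890625

Subinterval widths: 0.25, 0.5, 0.25, 0.5.
Left endpoints: 0, 0.25, 0.75, 1.
r(0) = 4, r(0.25) = 3.1875, r(0.75) = 1.1875, r(1) = 0.
Sum = Σ Δt_i · r(t_i).
Sum = 2.890625.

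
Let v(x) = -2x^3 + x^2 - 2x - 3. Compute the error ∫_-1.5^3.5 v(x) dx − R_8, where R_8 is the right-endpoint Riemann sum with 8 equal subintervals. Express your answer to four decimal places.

Exact integral: ∫_-1.5^3.5 v(x) dx ≈ -82.083333.
R_8 = -112.6171875.
Error ≈ -82.083333 − (-112.6171875) ≈ 30.5339.

30.5339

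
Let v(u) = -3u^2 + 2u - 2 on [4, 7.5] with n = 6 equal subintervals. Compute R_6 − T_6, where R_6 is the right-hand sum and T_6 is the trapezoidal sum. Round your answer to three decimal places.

-33.177

R_6 ≈ -358.39757.
T_6 ≈ -325.22049.
R_6 − T_6 ≈ -33.177.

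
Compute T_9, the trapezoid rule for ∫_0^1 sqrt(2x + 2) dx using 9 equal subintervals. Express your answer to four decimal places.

1.7236

Δx = (1 − 0)/9 = 1/9.
f(0) ≈ 1.4142, f(1/9) ≈ 1.4907, f(2/9) ≈ 1.5635, f(1/3) ≈ 1.6330, f(4/9) ≈ 1.6997, f(5/9) ≈ 1.7638, f(2/3) ≈ 1.8257, f(7/9) ≈ 1.8856, f(8/9) ≈ 1.9437, f(1) ≈ 2.0000.
T_9 = (Δx/2)·[f(x_0) + 2f(x_1) + ... + 2f(x_{8}) + f(x_9)].
Sum ≈ 1.7236.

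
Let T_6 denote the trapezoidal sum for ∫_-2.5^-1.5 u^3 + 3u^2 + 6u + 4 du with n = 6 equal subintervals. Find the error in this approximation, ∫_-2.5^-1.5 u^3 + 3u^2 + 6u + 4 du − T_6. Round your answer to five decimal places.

Exact integral: ∫_-2.5^-1.5 f(u) du = -4.25.
T_6 ≈ -4.2638889.
Error ≈ -4.25 − (-4.2638889) ≈ 0.01389.

0.01389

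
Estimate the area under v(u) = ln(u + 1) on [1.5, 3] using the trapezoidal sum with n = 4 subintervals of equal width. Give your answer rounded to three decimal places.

1.753

Δu = (3 − 1.5)/4 = 0.375.
v(1.5) ≈ 0.916, v(1.875) ≈ 1.056, v(2.25) ≈ 1.179, v(2.625) ≈ 1.288, v(3) ≈ 1.386.
T_4 = (Δu/2)·[v(u_0) + 2v(u_1) + 2v(u_2) + 2v(u_3) + v(u_4)].
Sum ≈ 1.753.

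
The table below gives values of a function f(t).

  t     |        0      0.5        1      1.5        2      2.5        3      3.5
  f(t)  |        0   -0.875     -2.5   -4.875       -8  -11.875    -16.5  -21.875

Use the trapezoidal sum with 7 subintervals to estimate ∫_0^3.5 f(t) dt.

Δt = 0.5.
T_7 = (0.5/2)·[0 + 2·(-0.875) + 2·(-2.5) + 2·(-4.875) + 2·(-8) + 2·(-11.875) + 2·(-16.5) + (-21.875)] = -27.78125.

-27.78125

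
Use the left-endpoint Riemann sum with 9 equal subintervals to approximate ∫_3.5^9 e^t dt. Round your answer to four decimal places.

Δt = (9 − 3.5)/9 = 11/18.
Left endpoints: 3.5, 37/9, 85/18, 16/3, 107/18, 59/9, 43/6, 70/9, 151/18.
f(3.5) ≈ 33.1155, f(37/9) ≈ 61.0145, f(85/18) ≈ 112.4178, f(16/3) ≈ 207.1272, f(107/18) ≈ 381.6273, f(59/9) ≈ 703.1397, f(43/6) ≈ 1295.5190, f(70/9) ≈ 2386.9646, f(151/18) ≈ 4397.9284.
Sum = Δt · [f(3.5) + f(37/9) + f(85/18) + ...].
Sum ≈ 5853.7440.

5853.7440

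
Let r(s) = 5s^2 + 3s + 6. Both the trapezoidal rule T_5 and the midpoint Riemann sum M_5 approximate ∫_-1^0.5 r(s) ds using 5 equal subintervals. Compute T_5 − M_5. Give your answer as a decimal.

0.16875

T_5 = 9.8625.
M_5 = 9.69375.
T_5 − M_5 = 0.16875.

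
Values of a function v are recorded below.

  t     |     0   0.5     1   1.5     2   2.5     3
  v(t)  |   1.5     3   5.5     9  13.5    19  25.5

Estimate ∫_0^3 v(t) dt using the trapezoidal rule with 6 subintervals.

Δt = 0.5.
T_6 = (0.5/2)·[1.5 + 2·3 + 2·5.5 + 2·9 + 2·13.5 + 2·19 + 25.5] = 31.75.

31.75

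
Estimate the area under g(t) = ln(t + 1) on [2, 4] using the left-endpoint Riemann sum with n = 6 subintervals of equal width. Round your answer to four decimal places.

Δt = (4 − 2)/6 = 1/3.
Left endpoints: 2, 7/3, 8/3, 3, 10/3, 11/3.
g(2) ≈ 1.0986, g(7/3) ≈ 1.2040, g(8/3) ≈ 1.2993, g(3) ≈ 1.3863, g(10/3) ≈ 1.4663, g(11/3) ≈ 1.5404.
Sum = Δt · [g(2) + g(7/3) + g(8/3) + ...].
Sum ≈ 2.6650.

2.6650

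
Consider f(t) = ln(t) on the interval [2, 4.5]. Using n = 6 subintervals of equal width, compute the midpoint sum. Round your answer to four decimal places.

2.8841

Δt = (4.5 − 2)/6 = 5/12.
Midpoints: 53/24, 2.625, 73/24, 83/24, 3.875, 103/24.
f(53/24) ≈ 0.7922, f(2.625) ≈ 0.9651, f(73/24) ≈ 1.1124, f(83/24) ≈ 1.2408, f(3.875) ≈ 1.3545, f(103/24) ≈ 1.4567.
Sum = Δt · [f(53/24) + f(2.625) + f(73/24) + ...].
Sum ≈ 2.8841.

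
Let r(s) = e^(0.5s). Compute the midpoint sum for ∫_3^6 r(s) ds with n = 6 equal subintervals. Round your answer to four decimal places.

Δs = (6 − 3)/6 = 0.5.
Midpoints: 3.25, 3.75, 4.25, 4.75, 5.25, 5.75.
r(3.25) ≈ 5.0784, r(3.75) ≈ 6.5208, r(4.25) ≈ 8.3729, r(4.75) ≈ 10.7510, r(5.25) ≈ 13.8046, r(5.75) ≈ 17.7254.
Sum = Δs · [r(3.25) + r(3.75) + r(4.25) + ...].
Sum ≈ 31.1266.

31.1266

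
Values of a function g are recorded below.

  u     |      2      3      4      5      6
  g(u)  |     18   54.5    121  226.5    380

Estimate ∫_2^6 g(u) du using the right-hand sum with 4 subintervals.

Δu = 1.
Sum = 1·[54.5 + 121 + 226.5 + 380] = 782.

782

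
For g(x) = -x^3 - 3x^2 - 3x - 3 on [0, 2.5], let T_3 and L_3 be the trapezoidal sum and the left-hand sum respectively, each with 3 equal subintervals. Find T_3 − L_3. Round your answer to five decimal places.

T_3 = -44.21875.
L_3 ≈ -26.7708333.
T_3 − L_3 ≈ -17.44792.

-17.44792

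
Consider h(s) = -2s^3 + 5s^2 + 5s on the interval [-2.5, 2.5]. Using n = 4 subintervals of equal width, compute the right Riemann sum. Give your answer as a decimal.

35.15625

Δs = (2.5 − (-2.5))/4 = 1.25.
Right endpoints: -1.25, 0, 1.25, 2.5.
h(-1.25) = 5.46875, h(0) = 0, h(1.25) = 10.15625, h(2.5) = 12.5.
Sum = Δs · [h(-1.25) + h(0) + h(1.25) + h(2.5)].
Sum = 35.15625.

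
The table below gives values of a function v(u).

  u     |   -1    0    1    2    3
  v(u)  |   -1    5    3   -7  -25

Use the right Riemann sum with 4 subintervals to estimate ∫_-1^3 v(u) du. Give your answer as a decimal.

Δu = 1.
Sum = 1·[5 + 3 + (-7) + (-25)] = -24.

-24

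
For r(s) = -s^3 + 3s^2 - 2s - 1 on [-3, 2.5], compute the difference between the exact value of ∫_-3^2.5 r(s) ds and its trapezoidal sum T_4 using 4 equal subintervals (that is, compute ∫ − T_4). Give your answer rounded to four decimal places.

Exact integral: ∫_-3^2.5 r(s) ds = 50.359375.
T_4 ≈ 56.858398.
Error ≈ 50.359375 − 56.858398 ≈ -6.4990.

-6.4990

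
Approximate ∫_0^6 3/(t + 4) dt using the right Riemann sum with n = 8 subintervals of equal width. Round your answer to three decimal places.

Δt = (6 − 0)/8 = 0.75.
Right endpoints: 0.75, 1.5, 2.25, 3, 3.75, 4.5, 5.25, 6.
f(0.75) = 12/19, f(1.5) = 6/11, f(2.25) = 0.48, f(3) = 3/7, f(3.75) = 12/31, f(4.5) = 6/17, f(5.25) = 12/37, f(6) = 0.3.
Sum = Δt · [f(0.75) + f(1.5) + f(2.25) + ...].
Sum ≈ 2.587.

2.587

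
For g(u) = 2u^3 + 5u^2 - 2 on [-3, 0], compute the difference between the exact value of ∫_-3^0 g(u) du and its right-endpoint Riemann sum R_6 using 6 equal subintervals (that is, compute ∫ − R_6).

-1.75

Exact integral: ∫_-3^0 g(u) du = -1.5.
R_6 = 0.25.
Error = -1.5 − 0.25 = -1.75.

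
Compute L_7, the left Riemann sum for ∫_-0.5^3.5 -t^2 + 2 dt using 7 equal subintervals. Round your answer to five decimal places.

-3.12245

Δt = (3.5 − (-0.5))/7 = 4/7.
Left endpoints: -0.5, 1/14, 9/14, 17/14, 25/14, 33/14, 41/14.
f(-0.5) = 1.75, f(1/14) = 391/196, f(9/14) = 311/196, f(17/14) = 103/196, f(25/14) = -233/196, f(33/14) = -697/196, f(41/14) = -1289/196.
Sum = Δt · [f(-0.5) + f(1/14) + f(9/14) + ...].
Sum ≈ -3.12245.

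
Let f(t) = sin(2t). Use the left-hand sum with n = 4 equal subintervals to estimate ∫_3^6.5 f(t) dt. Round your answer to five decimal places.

-0.28680

Δt = (6.5 − 3)/4 = 0.875.
Left endpoints: 3, 3.875, 4.75, 5.625.
f(3) ≈ -0.27942, f(3.875) ≈ 0.99460, f(4.75) ≈ -0.07515, f(5.625) ≈ -0.96781.
Sum = Δt · [f(3) + f(3.875) + f(4.75) + f(5.625)].
Sum ≈ -0.28680.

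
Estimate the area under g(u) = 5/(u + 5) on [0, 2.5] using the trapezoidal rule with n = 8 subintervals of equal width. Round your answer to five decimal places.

2.02823

Δu = (2.5 − 0)/8 = 0.3125.
g(0) = 1, g(0.3125) = 16/17, g(0.625) = 8/9, g(0.9375) = 16/19, g(1.25) = 0.8, g(1.5625) = 16/21, g(1.875) = 8/11, g(2.1875) = 16/23, g(2.5) = 2/3.
T_8 = (Δu/2)·[g(u_0) + 2g(u_1) + ... + 2g(u_{7}) + g(u_8)].
Sum ≈ 2.02823.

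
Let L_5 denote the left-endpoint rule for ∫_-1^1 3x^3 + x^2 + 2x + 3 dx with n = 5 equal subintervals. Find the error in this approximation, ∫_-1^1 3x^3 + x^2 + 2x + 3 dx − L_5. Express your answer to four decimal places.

1.9467

Exact integral: ∫_-1^1 f(x) dx ≈ 6.666667.
L_5 = 4.72.
Error ≈ 6.666667 − 4.72 ≈ 1.9467.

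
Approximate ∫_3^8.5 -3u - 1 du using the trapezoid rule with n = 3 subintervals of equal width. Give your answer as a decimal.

Δu = (8.5 − 3)/3 = 11/6.
f(3) = -10, f(29/6) = -15.5, f(20/3) = -21, f(8.5) = -26.5.
T_3 = (Δu/2)·[f(u_0) + 2f(u_1) + 2f(u_2) + f(u_3)].
Sum = -100.375.

-100.375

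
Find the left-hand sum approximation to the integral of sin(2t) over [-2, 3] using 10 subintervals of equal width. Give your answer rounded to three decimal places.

-0.479

Δt = (3 − (-2))/10 = 0.5.
Left endpoints: -2, -1.5, -1, -0.5, 0, 0.5, 1, 1.5, 2, 2.5.
f(-2) ≈ 0.757, f(-1.5) ≈ -0.141, f(-1) ≈ -0.909, f(-0.5) ≈ -0.841, f(0) ≈ 0.000, f(0.5) ≈ 0.841, f(1) ≈ 0.909, f(1.5) ≈ 0.141, f(2) ≈ -0.757, f(2.5) ≈ -0.959.
Sum = Δt · [f(-2) + f(-1.5) + f(-1) + ...].
Sum ≈ -0.479.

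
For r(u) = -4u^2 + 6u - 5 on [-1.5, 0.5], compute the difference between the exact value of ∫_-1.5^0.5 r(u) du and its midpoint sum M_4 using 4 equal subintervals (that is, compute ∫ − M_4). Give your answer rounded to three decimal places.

-0.167

Exact integral: ∫_-1.5^0.5 r(u) du ≈ -20.66667.
M_4 = -20.5.
Error ≈ -20.66667 − (-20.5) ≈ -0.167.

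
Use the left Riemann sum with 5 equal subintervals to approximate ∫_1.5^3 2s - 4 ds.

0.3

Δs = (3 − 1.5)/5 = 0.3.
Left endpoints: 1.5, 1.8, 2.1, 2.4, 2.7.
f(1.5) = -1, f(1.8) = -0.4, f(2.1) = 0.2, f(2.4) = 0.8, f(2.7) = 1.4.
Sum = Δs · [f(1.5) + f(1.8) + f(2.1) + f(2.4) + f(2.7)].
Sum = 0.3.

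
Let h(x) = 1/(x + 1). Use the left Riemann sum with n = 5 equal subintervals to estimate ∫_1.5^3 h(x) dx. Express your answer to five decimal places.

Δx = (3 − 1.5)/5 = 0.3.
Left endpoints: 1.5, 1.8, 2.1, 2.4, 2.7.
h(1.5) = 0.4, h(1.8) = 5/14, h(2.1) = 10/31, h(2.4) = 5/17, h(2.7) = 10/37.
Sum = Δx · [h(1.5) + h(1.8) + h(2.1) + h(2.4) + h(2.7)].
Sum ≈ 0.49323.

0.49323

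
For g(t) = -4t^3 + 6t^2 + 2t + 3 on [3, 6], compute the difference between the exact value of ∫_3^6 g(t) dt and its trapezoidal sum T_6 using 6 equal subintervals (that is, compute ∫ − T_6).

6

Exact integral: ∫_3^6 g(t) dt = -801.
T_6 = -807.
Error = -801 − (-807) = 6.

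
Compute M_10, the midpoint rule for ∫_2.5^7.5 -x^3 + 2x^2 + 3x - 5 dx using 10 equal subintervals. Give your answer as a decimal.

Δx = (7.5 − 2.5)/10 = 0.5.
Midpoints: 2.75, 3.25, 3.75, 4.25, 4.75, 5.25, 5.75, 6.25, 6.75, 7.25.
f(2.75) = -2.421875, f(3.25) = -8.453125, f(3.75) = -18.359375, f(4.25) = -32.890625, f(4.75) = -52.796875, f(5.25) = -78.828125, f(5.75) = -111.734375, f(6.25) = -152.265625, f(6.75) = -201.171875, f(7.25) = -259.203125.
Sum = Δx · [f(2.75) + f(3.25) + f(3.75) + ...].
Sum = -459.0625.

-459.0625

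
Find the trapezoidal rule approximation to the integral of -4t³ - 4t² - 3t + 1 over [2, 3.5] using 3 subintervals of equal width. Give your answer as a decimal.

Δt = (3.5 − 2)/3 = 0.5.
f(2) = -53, f(2.5) = -94, f(3) = -152, f(3.5) = -230.
T_3 = (Δt/2)·[f(t_0) + 2f(t_1) + 2f(t_2) + f(t_3)].
Sum = -193.75.

-193.75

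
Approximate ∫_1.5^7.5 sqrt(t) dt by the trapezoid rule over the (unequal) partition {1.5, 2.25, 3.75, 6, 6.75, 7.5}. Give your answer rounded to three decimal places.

Subinterval widths: 0.75, 1.5, 2.25, 0.75, 0.75.
f(1.5) ≈ 1.225, f(2.25) ≈ 1.500, f(3.75) ≈ 1.936, f(6) ≈ 2.449, f(6.75) ≈ 2.598, f(7.5) ≈ 2.739.
On each subinterval the trapezoid contributes (Δt_i/2)·[f(t_{i-1}) + f(t_i)].
Sum ≈ 12.427.

12.427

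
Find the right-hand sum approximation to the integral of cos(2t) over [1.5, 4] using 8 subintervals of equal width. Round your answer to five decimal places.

Δt = (4 − 1.5)/8 = 0.3125.
Right endpoints: 1.8125, 2.125, 2.4375, 2.75, 3.0625, 3.375, 3.6875, 4.
f(1.8125) ≈ -0.88542, f(2.125) ≈ -0.44609, f(2.4375) ≈ 0.16190, f(2.75) ≈ 0.70867, f(3.0625) ≈ 0.98751, f(3.375) ≈ 0.89301, f(3.6875) ≈ 0.46088, f(4) ≈ -0.14550.
Sum = Δt · [f(1.8125) + f(2.125) + f(2.4375) + ...].
Sum ≈ 0.54217.

0.54217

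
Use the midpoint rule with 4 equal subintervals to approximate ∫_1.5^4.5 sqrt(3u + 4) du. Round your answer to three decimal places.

10.765

Δu = (4.5 − 1.5)/4 = 0.75.
Midpoints: 1.875, 2.625, 3.375, 4.125.
f(1.875) ≈ 3.102, f(2.625) ≈ 3.446, f(3.375) ≈ 3.758, f(4.125) ≈ 4.047.
Sum = Δu · [f(1.875) + f(2.625) + f(3.375) + f(4.125)].
Sum ≈ 10.765.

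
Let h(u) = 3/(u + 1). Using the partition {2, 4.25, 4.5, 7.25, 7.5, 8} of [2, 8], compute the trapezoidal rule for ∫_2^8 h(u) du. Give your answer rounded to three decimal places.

3.419

Subinterval widths: 2.25, 0.25, 2.75, 0.25, 0.5.
h(2) = 1, h(4.25) = 4/7, h(4.5) = 6/11, h(7.25) = 4/11, h(7.5) = 6/17, h(8) = 1/3.
On each subinterval the trapezoid contributes (Δu_i/2)·[h(u_{i-1}) + h(u_i)].
Sum ≈ 3.419.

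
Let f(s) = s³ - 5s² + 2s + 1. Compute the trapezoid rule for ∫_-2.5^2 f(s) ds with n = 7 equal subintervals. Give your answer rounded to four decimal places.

Δs = (2 − (-2.5))/7 = 9/14.
f(-2.5) = -50.875, f(-13/7) = -9043/343, f(-17/14) = -29063/2744, f(-4/7) = -673/343, f(1/14) = 3067/2744, f(5/7) = 83/343, f(19/14) = -8219/2744, f(2) = -7.
T_7 = (Δs/2)·[f(s_0) + 2f(s_1) + ... + 2f(s_{6}) + f(s_7)].
Sum ≈ -44.6728.

-44.6728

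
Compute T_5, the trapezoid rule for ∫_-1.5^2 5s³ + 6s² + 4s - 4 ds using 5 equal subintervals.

28.70875

Δs = (2 − (-1.5))/5 = 0.7.
f(-1.5) = -13.375, f(-0.8) = -5.92, f(-0.1) = -4.345, f(0.6) = 1.64, f(1.3) = 22.325, f(2) = 68.
T_5 = (Δs/2)·[f(s_0) + 2f(s_1) + ... + 2f(s_{4}) + f(s_5)].
Sum = 28.70875.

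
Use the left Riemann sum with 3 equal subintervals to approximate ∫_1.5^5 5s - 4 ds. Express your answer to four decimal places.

Δs = (5 − 1.5)/3 = 7/6.
Left endpoints: 1.5, 8/3, 23/6.
f(1.5) = 3.5, f(8/3) = 28/3, f(23/6) = 91/6.
Sum = Δs · [f(1.5) + f(8/3) + f(23/6)].
Sum ≈ 32.6667.

32.6667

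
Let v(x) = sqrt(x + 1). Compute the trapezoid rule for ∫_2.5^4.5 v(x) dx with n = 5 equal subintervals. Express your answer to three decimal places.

4.233

Δx = (4.5 − 2.5)/5 = 0.4.
v(2.5) ≈ 1.871, v(2.9) ≈ 1.975, v(3.3) ≈ 2.074, v(3.7) ≈ 2.168, v(4.1) ≈ 2.258, v(4.5) ≈ 2.345.
T_5 = (Δx/2)·[v(x_0) + 2v(x_1) + ... + 2v(x_{4}) + v(x_5)].
Sum ≈ 4.233.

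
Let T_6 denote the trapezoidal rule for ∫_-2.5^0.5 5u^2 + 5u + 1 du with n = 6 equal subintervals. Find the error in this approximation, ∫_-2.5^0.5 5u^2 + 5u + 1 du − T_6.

Exact integral: ∫_-2.5^0.5 f(u) du = 14.25.
T_6 = 14.875.
Error = 14.25 − 14.875 = -0.625.

-0.625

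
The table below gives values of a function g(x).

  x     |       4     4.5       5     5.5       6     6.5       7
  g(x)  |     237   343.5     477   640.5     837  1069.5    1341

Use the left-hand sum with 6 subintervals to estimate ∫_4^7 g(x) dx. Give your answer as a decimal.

Δx = 0.5.
Sum = 0.5·[237 + 343.5 + 477 + 640.5 + 837 + 1069.5] = 1802.25.

1802.25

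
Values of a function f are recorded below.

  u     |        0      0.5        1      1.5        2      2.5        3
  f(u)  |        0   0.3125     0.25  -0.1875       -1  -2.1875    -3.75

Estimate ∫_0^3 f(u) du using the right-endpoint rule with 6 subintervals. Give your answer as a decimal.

Δu = 0.5.
Sum = 0.5·[0.3125 + 0.25 + (-0.1875) + (-1) + (-2.1875) + (-3.75)] = -3.28125.

-3.28125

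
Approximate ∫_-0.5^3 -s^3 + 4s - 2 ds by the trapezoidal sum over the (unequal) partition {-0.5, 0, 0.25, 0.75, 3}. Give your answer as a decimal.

-20.4296875

Subinterval widths: 0.5, 0.25, 0.5, 2.25.
f(-0.5) = -3.875, f(0) = -2, f(0.25) = -1.015625, f(0.75) = 0.578125, f(3) = -17.
On each subinterval the trapezoid contributes (Δs_i/2)·[f(s_{i-1}) + f(s_i)].
Sum = -20.4296875.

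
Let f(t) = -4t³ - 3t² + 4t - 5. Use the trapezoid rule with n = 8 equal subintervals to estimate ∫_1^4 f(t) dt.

-305.3203125

Δt = (4 − 1)/8 = 0.375.
f(1) = -8, f(1.375) = -15.5703125, f(1.75) = -28.625, f(2.125) = -48.4296875, f(2.5) = -76.25, f(2.875) = -113.3515625, f(3.25) = -161, f(3.625) = -220.4609375, f(4) = -293.
T_8 = (Δt/2)·[f(t_0) + 2f(t_1) + ... + 2f(t_{7}) + f(t_8)].
Sum = -305.3203125.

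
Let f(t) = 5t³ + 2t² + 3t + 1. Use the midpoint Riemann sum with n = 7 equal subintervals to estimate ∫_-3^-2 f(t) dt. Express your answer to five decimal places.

Δt = (-2 − (-3))/7 = 1/7.
Midpoints: -41/14, -39/14, -37/14, -2.5, -33/14, -31/14, -29/14.
f(-41/14) = -318901/2744, f(-39/14) = -274195/2744, f(-37/14) = -233945/2744, f(-2.5) = -72.125, f(-33/14) = -165853/2744, f(-31/14) = -137531/2744, f(-29/14) = -112705/2744.
Sum = Δt · [f(-41/14) + f(-39/14) + f(-37/14) + ...].
Sum ≈ -75.02296.

-75.02296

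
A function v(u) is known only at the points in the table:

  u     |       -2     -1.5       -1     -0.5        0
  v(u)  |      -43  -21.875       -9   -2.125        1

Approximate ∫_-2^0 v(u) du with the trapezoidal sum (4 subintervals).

-27

Δu = 0.5.
T_4 = (0.5/2)·[(-43) + 2·(-21.875) + 2·(-9) + 2·(-2.125) + 1] = -27.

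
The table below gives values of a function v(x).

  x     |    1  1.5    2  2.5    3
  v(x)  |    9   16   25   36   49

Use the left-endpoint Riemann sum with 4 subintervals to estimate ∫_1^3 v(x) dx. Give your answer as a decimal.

Δx = 0.5.
Sum = 0.5·[9 + 16 + 25 + 36] = 43.

43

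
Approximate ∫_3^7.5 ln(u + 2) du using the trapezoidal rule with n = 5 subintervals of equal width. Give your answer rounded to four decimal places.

Δu = (7.5 − 3)/5 = 0.9.
f(3) ≈ 1.6094, f(3.9) ≈ 1.7750, f(4.8) ≈ 1.9169, f(5.7) ≈ 2.0412, f(6.6) ≈ 2.1518, f(7.5) ≈ 2.2513.
T_5 = (Δu/2)·[f(u_0) + 2f(u_1) + ... + 2f(u_{4}) + f(u_5)].
Sum ≈ 8.8337.

8.8337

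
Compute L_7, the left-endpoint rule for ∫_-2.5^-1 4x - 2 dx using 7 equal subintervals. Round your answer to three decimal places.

Δx = (-1 − (-2.5))/7 = 3/14.
Left endpoints: -2.5, -16/7, -29/14, -13/7, -23/14, -10/7, -17/14.
f(-2.5) = -12, f(-16/7) = -78/7, f(-29/14) = -72/7, f(-13/7) = -66/7, f(-23/14) = -60/7, f(-10/7) = -54/7, f(-17/14) = -48/7.
Sum = Δx · [f(-2.5) + f(-16/7) + f(-29/14) + ...].
Sum ≈ -14.143.

-14.143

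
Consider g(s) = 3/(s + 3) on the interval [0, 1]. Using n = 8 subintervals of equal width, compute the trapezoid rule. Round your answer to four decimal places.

Δs = (1 − 0)/8 = 0.125.
g(0) = 1, g(0.125) = 0.96, g(0.25) = 12/13, g(0.375) = 8/9, g(0.5) = 6/7, g(0.625) = 24/29, g(0.75) = 0.8, g(0.875) = 24/31, g(1) = 0.75.
T_8 = (Δs/2)·[g(s_0) + 2g(s_1) + ... + 2g(s_{7}) + g(s_8)].
Sum ≈ 0.8632.

0.8632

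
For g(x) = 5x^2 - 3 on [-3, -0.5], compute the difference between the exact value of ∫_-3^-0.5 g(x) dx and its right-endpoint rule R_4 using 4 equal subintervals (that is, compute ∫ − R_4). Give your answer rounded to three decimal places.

12.858

Exact integral: ∫_-3^-0.5 g(x) dx ≈ 37.29167.
R_4 = 24.43359375.
Error ≈ 37.29167 − 24.43359375 ≈ 12.858.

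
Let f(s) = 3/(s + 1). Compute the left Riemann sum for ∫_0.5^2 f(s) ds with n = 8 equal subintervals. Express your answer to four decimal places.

2.1761

Δs = (2 − 0.5)/8 = 0.1875.
Left endpoints: 0.5, 0.6875, 0.875, 1.0625, 1.25, 1.4375, 1.625, 1.8125.
f(0.5) = 2, f(0.6875) = 16/9, f(0.875) = 1.6, f(1.0625) = 16/11, f(1.25) = 4/3, f(1.4375) = 16/13, f(1.625) = 8/7, f(1.8125) = 16/15.
Sum = Δs · [f(0.5) + f(0.6875) + f(0.875) + ...].
Sum ≈ 2.1761.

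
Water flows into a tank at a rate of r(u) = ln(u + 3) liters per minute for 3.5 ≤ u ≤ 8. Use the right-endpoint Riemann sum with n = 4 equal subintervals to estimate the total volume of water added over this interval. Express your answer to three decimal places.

9.999

Δu = (8 − 3.5)/4 = 1.125.
Right endpoints: 4.625, 5.75, 6.875, 8.
r(4.625) ≈ 2.031, r(5.75) ≈ 2.169, r(6.875) ≈ 2.290, r(8) ≈ 2.398.
Sum = Δu · [r(4.625) + r(5.75) + r(6.875) + r(8)].
Sum ≈ 9.999.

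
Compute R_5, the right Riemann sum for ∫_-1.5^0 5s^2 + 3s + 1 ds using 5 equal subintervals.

Δs = (0 − (-1.5))/5 = 0.3.
Right endpoints: -1.2, -0.9, -0.6, -0.3, 0.
f(-1.2) = 4.6, f(-0.9) = 2.35, f(-0.6) = 1, f(-0.3) = 0.55, f(0) = 1.
Sum = Δs · [f(-1.2) + f(-0.9) + f(-0.6) + f(-0.3) + f(0)].
Sum = 2.85.

2.85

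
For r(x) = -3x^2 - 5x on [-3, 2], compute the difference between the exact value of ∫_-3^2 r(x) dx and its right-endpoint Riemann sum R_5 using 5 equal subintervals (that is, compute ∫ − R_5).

7.5

Exact integral: ∫_-3^2 r(x) dx = -22.5.
R_5 = -30.
Error = -22.5 − (-30) = 7.5.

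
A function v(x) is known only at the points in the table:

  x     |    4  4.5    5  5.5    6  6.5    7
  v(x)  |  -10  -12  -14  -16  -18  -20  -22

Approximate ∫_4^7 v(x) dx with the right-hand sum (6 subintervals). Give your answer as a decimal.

-51

Δx = 0.5.
Sum = 0.5·[(-12) + (-14) + (-16) + (-18) + (-20) + (-22)] = -51.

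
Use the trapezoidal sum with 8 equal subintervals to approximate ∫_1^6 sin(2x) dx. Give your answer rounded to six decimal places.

-0.545750

Δx = (6 − 1)/8 = 0.625.
f(1) ≈ 0.909297, f(1.625) ≈ -0.108195, f(2.25) ≈ -0.977530, f(2.875) ≈ -0.508279, f(3.5) ≈ 0.656987, f(4.125) ≈ 0.922604, f(4.75) ≈ -0.075151, f(5.375) ≈ -0.969998, f(6) ≈ -0.536573.
T_8 = (Δx/2)·[f(x_0) + 2f(x_1) + ... + 2f(x_{7}) + f(x_8)].
Sum ≈ -0.545750.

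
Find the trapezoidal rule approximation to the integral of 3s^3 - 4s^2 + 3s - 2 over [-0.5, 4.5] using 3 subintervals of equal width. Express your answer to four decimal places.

238.2407

Δs = (4.5 − (-0.5))/3 = 5/3.
f(-0.5) = -4.875, f(7/6) = 59/72, f(17/6) = 42.625, f(4.5) = 203.875.
T_3 = (Δs/2)·[f(s_0) + 2f(s_1) + 2f(s_2) + f(s_3)].
Sum ≈ 238.2407.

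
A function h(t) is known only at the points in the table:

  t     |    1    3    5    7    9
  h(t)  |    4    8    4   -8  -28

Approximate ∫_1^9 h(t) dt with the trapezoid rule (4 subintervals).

-16

Δt = 2.
T_4 = (2/2)·[4 + 2·8 + 2·4 + 2·(-8) + (-28)] = -16.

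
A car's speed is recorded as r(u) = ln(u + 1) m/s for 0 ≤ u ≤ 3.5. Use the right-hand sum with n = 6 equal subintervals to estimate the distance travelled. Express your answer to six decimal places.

Δu = (3.5 − 0)/6 = 7/12.
Right endpoints: 7/12, 7/6, 1.75, 7/3, 35/12, 3.5.
r(7/12) ≈ 0.459532, r(7/6) ≈ 0.773190, r(1.75) ≈ 1.011601, r(7/3) ≈ 1.203973, r(35/12) ≈ 1.365241, r(3.5) ≈ 1.504077.
Sum = Δu · [r(7/12) + r(7/6) + r(1.75) + ...].
Sum ≈ 3.685275.

3.685275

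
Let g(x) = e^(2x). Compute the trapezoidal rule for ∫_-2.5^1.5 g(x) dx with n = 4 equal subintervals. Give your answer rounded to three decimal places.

Δx = (1.5 − (-2.5))/4 = 1.
g(-2.5) ≈ 0.007, g(-1.5) ≈ 0.050, g(-0.5) ≈ 0.368, g(0.5) ≈ 2.718, g(1.5) ≈ 20.086.
T_4 = (Δx/2)·[g(x_0) + 2g(x_1) + 2g(x_2) + 2g(x_3) + g(x_4)].
Sum ≈ 13.182.

13.182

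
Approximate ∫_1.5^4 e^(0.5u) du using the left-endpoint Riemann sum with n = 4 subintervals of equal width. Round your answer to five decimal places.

Δu = (4 − 1.5)/4 = 0.625.
Left endpoints: 1.5, 2.125, 2.75, 3.375.
f(1.5) ≈ 2.11700, f(2.125) ≈ 2.89360, f(2.75) ≈ 3.95508, f(3.375) ≈ 5.40595.
Sum = Δu · [f(1.5) + f(2.125) + f(2.75) + f(3.375)].
Sum ≈ 8.98226.

8.98226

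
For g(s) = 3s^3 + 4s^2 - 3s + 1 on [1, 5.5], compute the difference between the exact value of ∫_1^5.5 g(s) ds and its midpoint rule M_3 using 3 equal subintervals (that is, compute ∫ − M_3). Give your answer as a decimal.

Exact integral: ∫_1^5.5 g(s) ds = 866.671875.
M_3 = 838.6171875.
Error = 866.671875 − 838.6171875 = 28.0546875.

28.0546875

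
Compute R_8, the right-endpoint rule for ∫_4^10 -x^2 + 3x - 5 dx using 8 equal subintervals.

-241.3125

Δx = (10 − 4)/8 = 0.75.
Right endpoints: 4.75, 5.5, 6.25, 7, 7.75, 8.5, 9.25, 10.
f(4.75) = -13.3125, f(5.5) = -18.75, f(6.25) = -25.3125, f(7) = -33, f(7.75) = -41.8125, f(8.5) = -51.75, f(9.25) = -62.8125, f(10) = -75.
Sum = Δx · [f(4.75) + f(5.5) + f(6.25) + ...].
Sum = -241.3125.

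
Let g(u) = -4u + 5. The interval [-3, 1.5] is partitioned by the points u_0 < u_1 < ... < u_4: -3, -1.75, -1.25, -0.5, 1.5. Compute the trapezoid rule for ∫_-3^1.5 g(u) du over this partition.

36

Subinterval widths: 1.25, 0.5, 0.75, 2.
g(-3) = 17, g(-1.75) = 12, g(-1.25) = 10, g(-0.5) = 7, g(1.5) = -1.
On each subinterval the trapezoid contributes (Δu_i/2)·[g(u_{i-1}) + g(u_i)].
Sum = 36.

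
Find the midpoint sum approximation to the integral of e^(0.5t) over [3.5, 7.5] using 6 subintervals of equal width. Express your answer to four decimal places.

73.1936

Δt = (7.5 − 3.5)/6 = 2/3.
Midpoints: 23/6, 4.5, 31/6, 35/6, 6.5, 43/6.
f(23/6) ≈ 6.7983, f(4.5) ≈ 9.4877, f(31/6) ≈ 13.2412, f(35/6) ≈ 18.4796, f(6.5) ≈ 25.7903, f(43/6) ≈ 35.9933.
Sum = Δt · [f(23/6) + f(4.5) + f(31/6) + ...].
Sum ≈ 73.1936.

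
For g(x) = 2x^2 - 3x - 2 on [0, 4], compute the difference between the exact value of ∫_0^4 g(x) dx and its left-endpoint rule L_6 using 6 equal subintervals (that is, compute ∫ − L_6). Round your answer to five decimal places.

Exact integral: ∫_0^4 g(x) dx ≈ 10.6666667.
L_6 ≈ 4.5925926.
Error ≈ 10.6666667 − 4.5925926 ≈ 6.07407.

6.07407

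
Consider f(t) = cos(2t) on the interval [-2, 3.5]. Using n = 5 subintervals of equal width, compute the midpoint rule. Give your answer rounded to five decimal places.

-0.06160

Δt = (3.5 − (-2))/5 = 1.1.
Midpoints: -1.45, -0.35, 0.75, 1.85, 2.95.
f(-1.45) ≈ -0.97096, f(-0.35) ≈ 0.76484, f(0.75) ≈ 0.07074, f(1.85) ≈ -0.84810, f(2.95) ≈ 0.92748.
Sum = Δt · [f(-1.45) + f(-0.35) + f(0.75) + f(1.85) + f(2.95)].
Sum ≈ -0.06160.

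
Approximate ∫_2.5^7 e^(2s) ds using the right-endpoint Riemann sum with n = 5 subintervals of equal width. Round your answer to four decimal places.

Δs = (7 − 2.5)/5 = 0.9.
Right endpoints: 3.4, 4.3, 5.2, 6.1, 7.
f(3.4) ≈ 897.8473, f(4.3) ≈ 5431.6596, f(5.2) ≈ 32859.6257, f(6.1) ≈ 198789.1511, f(7) ≈ 1202604.2842.
Sum = Δs · [f(3.4) + f(4.3) + f(5.2) + f(6.1) + f(7)].
Sum ≈ 1296524.3111.

1296524.3111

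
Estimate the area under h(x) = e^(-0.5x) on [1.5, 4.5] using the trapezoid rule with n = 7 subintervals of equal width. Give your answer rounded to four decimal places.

0.7367

Δx = (4.5 − 1.5)/7 = 3/7.
h(1.5) ≈ 0.4724, h(27/14) ≈ 0.3813, h(33/14) ≈ 0.3077, h(39/14) ≈ 0.2484, h(45/14) ≈ 0.2005, h(51/14) ≈ 0.1618, h(57/14) ≈ 0.1306, h(4.5) ≈ 0.1054.
T_7 = (Δx/2)·[h(x_0) + 2h(x_1) + ... + 2h(x_{6}) + h(x_7)].
Sum ≈ 0.7367.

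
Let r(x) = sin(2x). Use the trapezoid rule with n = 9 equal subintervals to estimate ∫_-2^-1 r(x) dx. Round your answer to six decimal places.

-0.118259

Δx = (-1 − (-2))/9 = 1/9.
r(-2) ≈ 0.756802, r(-17/9) ≈ 0.594131, r(-16/9) ≈ 0.402241, r(-5/3) ≈ 0.190568, r(-14/9) ≈ -0.030477, r(-13/9) ≈ -0.250023, r(-4/3) ≈ -0.457273, r(-11/9) ≈ -0.642034, r(-10/9) ≈ -0.795220, r(-1) ≈ -0.909297.
T_9 = (Δx/2)·[r(x_0) + 2r(x_1) + ... + 2r(x_{8}) + r(x_9)].
Sum ≈ -0.118259.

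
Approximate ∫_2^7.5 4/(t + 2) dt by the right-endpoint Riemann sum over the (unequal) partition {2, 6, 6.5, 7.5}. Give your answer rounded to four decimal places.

2.6563

Subinterval widths: 4, 0.5, 1.
Right endpoints: 6, 6.5, 7.5.
f(6) = 0.5, f(6.5) = 8/17, f(7.5) = 8/19.
Sum = Σ Δt_i · f(t_i).
Sum ≈ 2.6563.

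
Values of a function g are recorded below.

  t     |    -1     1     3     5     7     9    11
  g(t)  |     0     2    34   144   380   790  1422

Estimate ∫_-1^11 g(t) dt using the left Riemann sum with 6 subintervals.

Δt = 2.
Sum = 2·[0 + 2 + 34 + 144 + 380 + 790] = 2700.

2700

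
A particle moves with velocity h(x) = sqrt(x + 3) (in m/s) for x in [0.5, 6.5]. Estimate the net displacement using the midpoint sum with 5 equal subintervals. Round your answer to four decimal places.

Δx = (6.5 − 0.5)/5 = 1.2.
Midpoints: 1.1, 2.3, 3.5, 4.7, 5.9.
h(1.1) ≈ 2.0248, h(2.3) ≈ 2.3022, h(3.5) ≈ 2.5495, h(4.7) ≈ 2.7749, h(5.9) ≈ 2.9833.
Sum = Δx · [h(1.1) + h(2.3) + h(3.5) + h(4.7) + h(5.9)].
Sum ≈ 15.1616.

15.1616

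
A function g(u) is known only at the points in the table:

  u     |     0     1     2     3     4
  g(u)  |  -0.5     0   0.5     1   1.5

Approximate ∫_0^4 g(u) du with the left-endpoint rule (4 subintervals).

1

Δu = 1.
Sum = 1·[(-0.5) + 0 + 0.5 + 1] = 1.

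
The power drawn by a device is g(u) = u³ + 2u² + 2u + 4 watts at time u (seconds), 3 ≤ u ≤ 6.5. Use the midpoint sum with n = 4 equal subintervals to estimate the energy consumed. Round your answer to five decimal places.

634.72021

Δu = (6.5 − 3)/4 = 0.875.
Midpoints: 3.4375, 4.3125, 5.1875, 6.0625.
g(3.4375) = 307719/4096, g(4.3125) = 532573/4096, g(5.1875) = 851115/4096, g(6.0625) = 1279809/4096.
Sum = Δu · [g(3.4375) + g(4.3125) + g(5.1875) + g(6.0625)].
Sum ≈ 634.72021.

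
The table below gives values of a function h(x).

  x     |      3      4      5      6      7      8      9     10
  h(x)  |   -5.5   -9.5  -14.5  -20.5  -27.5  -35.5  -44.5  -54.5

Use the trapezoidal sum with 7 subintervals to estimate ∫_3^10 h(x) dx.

Δx = 1.
T_7 = (1/2)·[(-5.5) + 2·(-9.5) + 2·(-14.5) + 2·(-20.5) + 2·(-27.5) + 2·(-35.5) + 2·(-44.5) + (-54.5)] = -182.

-182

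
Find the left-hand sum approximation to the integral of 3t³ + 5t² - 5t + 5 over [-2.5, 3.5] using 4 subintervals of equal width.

Δt = (3.5 − (-2.5))/4 = 1.5.
Left endpoints: -2.5, -1, 0.5, 2.
f(-2.5) = 1.875, f(-1) = 12, f(0.5) = 4.125, f(2) = 39.
Sum = Δt · [f(-2.5) + f(-1) + f(0.5) + f(2)].
Sum = 85.5.

85.5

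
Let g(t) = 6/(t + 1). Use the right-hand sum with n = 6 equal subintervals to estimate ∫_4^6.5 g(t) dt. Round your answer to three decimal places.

Δt = (6.5 − 4)/6 = 5/12.
Right endpoints: 53/12, 29/6, 5.25, 17/3, 73/12, 6.5.
g(53/12) = 72/65, g(29/6) = 36/35, g(5.25) = 0.96, g(17/3) = 0.9, g(73/12) = 72/85, g(6.5) = 0.8.
Sum = Δt · [g(53/12) + g(29/6) + g(5.25) + ...].
Sum ≈ 2.351.

2.351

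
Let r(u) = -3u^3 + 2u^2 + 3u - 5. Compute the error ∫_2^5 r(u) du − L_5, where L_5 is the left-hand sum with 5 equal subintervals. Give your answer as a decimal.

Exact integral: ∫_2^5 r(u) du = -362.25.
L_5 = -277.56.
Error = -362.25 − (-277.56) = -84.69.

-84.69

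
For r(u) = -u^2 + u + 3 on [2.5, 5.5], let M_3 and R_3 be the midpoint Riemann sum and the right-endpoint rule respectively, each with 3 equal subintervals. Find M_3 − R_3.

11.25

M_3 = -29.
R_3 = -40.25.
M_3 − R_3 = 11.25.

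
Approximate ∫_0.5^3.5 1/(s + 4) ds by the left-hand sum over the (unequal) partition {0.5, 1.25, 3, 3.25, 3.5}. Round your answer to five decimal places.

0.57020

Subinterval widths: 0.75, 1.75, 0.25, 0.25.
Left endpoints: 0.5, 1.25, 3, 3.25.
f(0.5) = 2/9, f(1.25) = 4/21, f(3) = 1/7, f(3.25) = 4/29.
Sum = Σ Δs_i · f(s_i).
Sum ≈ 0.57020.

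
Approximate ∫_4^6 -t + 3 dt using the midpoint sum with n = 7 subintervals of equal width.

Δt = (6 − 4)/7 = 2/7.
Midpoints: 29/7, 31/7, 33/7, 5, 37/7, 39/7, 41/7.
f(29/7) = -8/7, f(31/7) = -10/7, f(33/7) = -12/7, f(5) = -2, f(37/7) = -16/7, f(39/7) = -18/7, f(41/7) = -20/7.
Sum = Δt · [f(29/7) + f(31/7) + f(33/7) + ...].
Sum = -4.

-4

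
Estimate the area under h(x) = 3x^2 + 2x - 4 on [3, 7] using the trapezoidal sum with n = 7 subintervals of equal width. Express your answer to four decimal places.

340.6531

Δx = (7 − 3)/7 = 4/7.
h(3) = 29, h(25/7) = 2029/49, h(29/7) = 2733/49, h(33/7) = 3533/49, h(37/7) = 4429/49, h(41/7) = 5421/49, h(45/7) = 6509/49, h(7) = 157.
T_7 = (Δx/2)·[h(x_0) + 2h(x_1) + ... + 2h(x_{6}) + h(x_7)].
Sum ≈ 340.6531.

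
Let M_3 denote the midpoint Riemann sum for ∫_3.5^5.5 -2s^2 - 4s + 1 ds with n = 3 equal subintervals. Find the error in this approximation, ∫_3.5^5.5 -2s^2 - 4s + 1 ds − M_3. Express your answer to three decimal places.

Exact integral: ∫_3.5^5.5 f(s) ds ≈ -116.33333.
M_3 ≈ -116.18519.
Error ≈ -116.33333 − (-116.18519) ≈ -0.148.

-0.148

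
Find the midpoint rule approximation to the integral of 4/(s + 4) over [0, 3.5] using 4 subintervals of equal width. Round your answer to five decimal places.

2.50879

Δs = (3.5 − 0)/4 = 0.875.
Midpoints: 0.4375, 1.3125, 2.1875, 3.0625.
f(0.4375) = 64/71, f(1.3125) = 64/85, f(2.1875) = 64/99, f(3.0625) = 64/113.
Sum = Δs · [f(0.4375) + f(1.3125) + f(2.1875) + f(3.0625)].
Sum ≈ 2.50879.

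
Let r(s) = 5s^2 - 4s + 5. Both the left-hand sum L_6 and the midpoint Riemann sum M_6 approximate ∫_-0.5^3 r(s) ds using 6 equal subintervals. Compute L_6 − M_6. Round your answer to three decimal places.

-7.188

L_6 ≈ 37.52373.
M_6 ≈ 44.71209.
L_6 − M_6 ≈ -7.188.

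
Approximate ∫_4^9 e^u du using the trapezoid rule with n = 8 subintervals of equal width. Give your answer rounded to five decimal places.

8308.79077

Δu = (9 − 4)/8 = 0.625.
f(4) ≈ 54.59815, f(4.625) ≈ 102.00277, f(5.25) ≈ 190.56627, f(5.875) ≈ 356.02466, f(6.5) ≈ 665.14163, f(7.125) ≈ 1242.64817, f(7.75) ≈ 2321.57241, f(8.375) ≈ 4337.26828, f(9) ≈ 8103.08393.
T_8 = (Δu/2)·[f(u_0) + 2f(u_1) + ... + 2f(u_{7}) + f(u_8)].
Sum ≈ 8308.79077.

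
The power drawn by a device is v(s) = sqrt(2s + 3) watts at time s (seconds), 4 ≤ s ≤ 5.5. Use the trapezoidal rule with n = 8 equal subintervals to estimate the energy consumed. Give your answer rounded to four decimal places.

Δs = (5.5 − 4)/8 = 0.1875.
v(4) ≈ 3.3166, v(4.1875) ≈ 3.3727, v(4.375) ≈ 3.4278, v(4.5625) ≈ 3.4821, v(4.75) ≈ 3.5355, v(4.9375) ≈ 3.5882, v(5.125) ≈ 3.6401, v(5.3125) ≈ 3.6912, v(5.5) ≈ 3.7417.
T_8 = (Δs/2)·[v(s_0) + 2v(s_1) + ... + 2v(s_{7}) + v(s_8)].
Sum ≈ 5.3000.

5.3000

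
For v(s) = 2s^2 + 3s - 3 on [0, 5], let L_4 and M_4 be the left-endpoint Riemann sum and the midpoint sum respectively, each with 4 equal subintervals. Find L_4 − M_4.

-36.71875

L_4 = 67.8125.
M_4 = 104.53125.
L_4 − M_4 = -36.71875.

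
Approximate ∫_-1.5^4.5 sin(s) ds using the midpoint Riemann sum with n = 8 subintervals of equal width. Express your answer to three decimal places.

0.288

Δs = (4.5 − (-1.5))/8 = 0.75.
Midpoints: -1.125, -0.375, 0.375, 1.125, 1.875, 2.625, 3.375, 4.125.
f(-1.125) ≈ -0.902, f(-0.375) ≈ -0.366, f(0.375) ≈ 0.366, f(1.125) ≈ 0.902, f(1.875) ≈ 0.954, f(2.625) ≈ 0.494, f(3.375) ≈ -0.231, f(4.125) ≈ -0.832.
Sum = Δs · [f(-1.125) + f(-0.375) + f(0.375) + ...].
Sum ≈ 0.288.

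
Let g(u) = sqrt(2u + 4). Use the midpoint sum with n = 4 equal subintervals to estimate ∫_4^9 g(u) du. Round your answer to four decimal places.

20.5449

Δu = (9 − 4)/4 = 1.25.
Midpoints: 4.625, 5.875, 7.125, 8.375.
g(4.625) ≈ 3.6401, g(5.875) ≈ 3.9686, g(7.125) ≈ 4.2720, g(8.375) ≈ 4.5552.
Sum = Δu · [g(4.625) + g(5.875) + g(7.125) + g(8.375)].
Sum ≈ 20.5449.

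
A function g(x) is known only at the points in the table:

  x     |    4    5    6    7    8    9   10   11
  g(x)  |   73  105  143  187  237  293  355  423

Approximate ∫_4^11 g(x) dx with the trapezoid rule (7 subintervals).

1568

Δx = 1.
T_7 = (1/2)·[73 + 2·105 + 2·143 + 2·187 + 2·237 + 2·293 + 2·355 + 423] = 1568.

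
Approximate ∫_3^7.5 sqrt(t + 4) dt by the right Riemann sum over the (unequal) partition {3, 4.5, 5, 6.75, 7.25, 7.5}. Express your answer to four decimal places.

Subinterval widths: 1.5, 0.5, 1.75, 0.5, 0.25.
Right endpoints: 4.5, 5, 6.75, 7.25, 7.5.
f(4.5) ≈ 2.9155, f(5) ≈ 3.0000, f(6.75) ≈ 3.2787, f(7.25) ≈ 3.3541, f(7.5) ≈ 3.3912.
Sum = Σ Δt_i · f(t_i).
Sum ≈ 14.1358.

14.1358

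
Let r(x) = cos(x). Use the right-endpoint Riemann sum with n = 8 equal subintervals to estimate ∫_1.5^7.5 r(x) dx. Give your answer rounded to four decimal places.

0.0468

Δx = (7.5 − 1.5)/8 = 0.75.
Right endpoints: 2.25, 3, 3.75, 4.5, 5.25, 6, 6.75, 7.5.
r(2.25) ≈ -0.6282, r(3) ≈ -0.9900, r(3.75) ≈ -0.8206, r(4.5) ≈ -0.2108, r(5.25) ≈ 0.5121, r(6) ≈ 0.9602, r(6.75) ≈ 0.8930, r(7.5) ≈ 0.3466.
Sum = Δx · [r(2.25) + r(3) + r(3.75) + ...].
Sum ≈ 0.0468.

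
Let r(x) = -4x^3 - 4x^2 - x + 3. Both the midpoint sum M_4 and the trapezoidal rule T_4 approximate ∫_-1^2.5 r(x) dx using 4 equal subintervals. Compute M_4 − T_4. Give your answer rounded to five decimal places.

M_4 ≈ -49.4511719.
T_4 = -58.16015625.
M_4 − T_4 ≈ 8.70898.

8.70898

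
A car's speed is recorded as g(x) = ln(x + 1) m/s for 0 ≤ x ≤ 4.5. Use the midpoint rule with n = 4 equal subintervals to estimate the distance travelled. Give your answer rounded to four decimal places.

4.9163

Δx = (4.5 − 0)/4 = 1.125.
Midpoints: 0.5625, 1.6875, 2.8125, 3.9375.
g(0.5625) ≈ 0.4463, g(1.6875) ≈ 0.9886, g(2.8125) ≈ 1.3383, g(3.9375) ≈ 1.5969.
Sum = Δx · [g(0.5625) + g(1.6875) + g(2.8125) + g(3.9375)].
Sum ≈ 4.9163.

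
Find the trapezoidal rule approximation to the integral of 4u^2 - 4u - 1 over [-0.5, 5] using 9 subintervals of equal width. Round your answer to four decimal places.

Δu = (5 − (-0.5))/9 = 11/18.
f(-0.5) = 2, f(1/9) = -113/81, f(13/18) = -146/81, f(4/3) = 7/9, f(35/18) = 514/81, f(23/9) = 1207/81, f(19/6) = 238/9, f(34/9) = 3319/81, f(79/18) = 4738/81, f(5) = 79.
T_9 = (Δu/2)·[f(u_0) + 2f(u_1) + ... + 2f(u_{8}) + f(u_9)].
Sum ≈ 113.2027.

113.2027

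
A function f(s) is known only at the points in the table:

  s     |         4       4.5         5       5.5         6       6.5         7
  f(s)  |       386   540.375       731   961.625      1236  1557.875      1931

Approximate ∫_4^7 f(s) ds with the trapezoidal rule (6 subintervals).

Δs = 0.5.
T_6 = (0.5/2)·[386 + 2·540.375 + 2·731 + 2·961.625 + 2·1236 + 2·1557.875 + 1931] = 3092.6875.

3092.6875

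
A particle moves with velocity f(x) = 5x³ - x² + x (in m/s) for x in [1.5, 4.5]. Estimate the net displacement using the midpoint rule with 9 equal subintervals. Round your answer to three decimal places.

484.778

Δx = (4.5 − 1.5)/9 = 1/3.
Midpoints: 5/3, 2, 7/3, 8/3, 3, 10/3, 11/3, 4, 13/3.
f(5/3) = 595/27, f(2) = 38, f(7/3) = 1631/27, f(8/3) = 2440/27, f(3) = 129, f(10/3) = 4790/27, f(11/3) = 6391/27, f(4) = 308, f(13/3) = 10595/27.
Sum = Δx · [f(5/3) + f(2) + f(7/3) + ...].
Sum ≈ 484.778.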